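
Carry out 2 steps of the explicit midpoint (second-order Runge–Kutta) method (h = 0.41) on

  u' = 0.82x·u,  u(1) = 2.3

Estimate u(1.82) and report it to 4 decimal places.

5.6643

Midpoint: k1 = f(x_n, u_n); k2 = f(x_n + h/2, u_n + (h/2)·k1); u_{n+1} = u_n + h·k2.
x=1.000000, u=2.300000:
  k1 = f(1.000000, 2.300000) = 1.886000
  k2 = f(1.205000, 2.686630) = 2.654659
  u ← 2.300000 + 0.41·2.654659 = 3.388410
x=1.410000, u=3.388410:
  k1 = f(1.410000, 3.388410) = 3.917680
  k2 = f(1.615000, 4.191535) = 5.550849
  u ← 3.388410 + 0.41·5.550849 = 5.664258
u(1.82) ≈ 5.6643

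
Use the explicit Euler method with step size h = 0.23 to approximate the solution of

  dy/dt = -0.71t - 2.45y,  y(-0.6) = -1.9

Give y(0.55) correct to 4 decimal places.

-0.0758

Euler: y_{n+1} = y_n + h·f(t_n, y_n).
t=-0.600000, y=-1.900000: f=5.081000 → y ← -1.900000 + 0.23·5.081000 = -0.731370
t=-0.370000, y=-0.731370: f=2.054556 → y ← -0.731370 + 0.23·2.054556 = -0.258822
t=-0.140000, y=-0.258822: f=0.733514 → y ← -0.258822 + 0.23·0.733514 = -0.090114
t=0.090000, y=-0.090114: f=0.156879 → y ← -0.090114 + 0.23·0.156879 = -0.054032
t=0.320000, y=-0.054032: f=-0.094822 → y ← -0.054032 + 0.23·(-0.094822) = -0.075841
y(0.55) ≈ -0.0758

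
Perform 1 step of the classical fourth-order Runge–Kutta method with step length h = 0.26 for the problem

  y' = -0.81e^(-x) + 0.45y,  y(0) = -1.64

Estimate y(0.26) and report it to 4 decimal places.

-2.0408

RK4: k1 = f(x_n, y_n); k2 = f(x_n + h/2, y_n + (h/2)·k1); k3 = f(x_n + h/2, y_n + (h/2)·k2); k4 = f(x_n + h, y_n + h·k3); y_{n+1} = y_n + (h/6)·(k1 + 2k2 + 2k3 + k4).
x=0.000000, y=-1.640000:
  k1 = f(0.000000, -1.640000) = -1.548000
  k2 = f(0.130000, -1.841240) = -1.539815
  k3 = f(0.130000, -1.840176) = -1.539336
  k4 = f(0.260000, -2.040227) = -1.542654
  y ← -1.640000 + (0.26/6)·(k1 + 2k2 + 2k3 + k4) = -2.040788
y(0.26) ≈ -2.0408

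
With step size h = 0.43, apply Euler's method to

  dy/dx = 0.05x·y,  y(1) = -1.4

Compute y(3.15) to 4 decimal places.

-1.7026

Euler: y_{n+1} = y_n + h·f(x_n, y_n).
x=1.000000, y=-1.400000: f=-0.070000 → y ← -1.400000 + 0.43·(-0.070000) = -1.430100
x=1.430000, y=-1.430100: f=-0.102252 → y ← -1.430100 + 0.43·(-0.102252) = -1.474068
x=1.860000, y=-1.474068: f=-0.137088 → y ← -1.474068 + 0.43·(-0.137088) = -1.533016
x=2.290000, y=-1.533016: f=-0.175530 → y ← -1.533016 + 0.43·(-0.175530) = -1.608494
x=2.720000, y=-1.608494: f=-0.218755 → y ← -1.608494 + 0.43·(-0.218755) = -1.702559
y(3.15) ≈ -1.7026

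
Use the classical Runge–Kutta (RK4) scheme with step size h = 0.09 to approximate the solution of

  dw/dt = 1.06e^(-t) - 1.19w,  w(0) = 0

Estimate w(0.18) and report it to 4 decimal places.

RK4: k1 = f(t_n, w_n); k2 = f(t_n + h/2, w_n + (h/2)·k1); k3 = f(t_n + h/2, w_n + (h/2)·k2); k4 = f(t_n + h, w_n + h·k3); w_{n+1} = w_n + (h/6)·(k1 + 2k2 + 2k3 + k4).
t=0.000000, w=0.000000:
  k1 = f(0.000000, 0.000000) = 1.060000
  k2 = f(0.045000, 0.047700) = 0.956594
  k3 = f(0.045000, 0.043047) = 0.962132
  k4 = f(0.090000, 0.086592) = 0.865723
  w ← 0.000000 + (0.09/6)·(k1 + 2k2 + 2k3 + k4) = 0.086448
t=0.090000, w=0.086448:
  k1 = f(0.090000, 0.086448) = 0.865894
  k2 = f(0.135000, 0.125413) = 0.776898
  k3 = f(0.135000, 0.121408) = 0.781663
  k4 = f(0.180000, 0.156797) = 0.698798
  w ← 0.086448 + (0.09/6)·(k1 + 2k2 + 2k3 + k4) = 0.156675
w(0.18) ≈ 0.1567

0.1567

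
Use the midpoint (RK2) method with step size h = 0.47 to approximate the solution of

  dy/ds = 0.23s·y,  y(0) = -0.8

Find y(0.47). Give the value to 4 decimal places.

Midpoint: k1 = f(s_n, y_n); k2 = f(s_n + h/2, y_n + (h/2)·k1); y_{n+1} = y_n + h·k2.
s=0.000000, y=-0.800000:
  k1 = f(0.000000, -0.800000) = 0.000000
  k2 = f(0.235000, -0.800000) = -0.043240
  y ← -0.800000 + 0.47·(-0.043240) = -0.820323
y(0.47) ≈ -0.8203

-0.8203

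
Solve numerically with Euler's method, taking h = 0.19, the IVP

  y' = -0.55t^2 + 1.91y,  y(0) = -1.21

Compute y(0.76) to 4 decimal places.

Euler: y_{n+1} = y_n + h·f(t_n, y_n).
t=0.000000, y=-1.210000: f=-2.311100 → y ← -1.210000 + 0.19·(-2.311100) = -1.649109
t=0.190000, y=-1.649109: f=-3.169653 → y ← -1.649109 + 0.19·(-3.169653) = -2.251343
t=0.380000, y=-2.251343: f=-4.379485 → y ← -2.251343 + 0.19·(-4.379485) = -3.083445
t=0.570000, y=-3.083445: f=-6.068076 → y ← -3.083445 + 0.19·(-6.068076) = -4.236380
y(0.76) ≈ -4.2364

-4.2364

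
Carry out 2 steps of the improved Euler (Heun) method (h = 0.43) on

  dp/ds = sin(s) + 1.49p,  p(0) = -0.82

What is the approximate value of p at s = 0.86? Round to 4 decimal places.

Heun: k1 = f(s_n, p_n); k2 = f(s_n + h, p_n + h·k1); p_{n+1} = p_n + (h/2)·(k1 + k2).
s=0.000000, p=-0.820000:
  k1 = f(0.000000, -0.820000) = -1.221800
  k2 = f(0.430000, -1.345374) = -1.587736
  p ← -0.820000 + (0.43/2)·(-1.221800 + (-1.587736)) = -1.424050
s=0.430000, p=-1.424050:
  k1 = f(0.430000, -1.424050) = -1.704964
  k2 = f(0.860000, -2.157185) = -2.456363
  p ← -1.424050 + (0.43/2)·(-1.704964 + (-2.456363)) = -2.318736
p(0.86) ≈ -2.3187

-2.3187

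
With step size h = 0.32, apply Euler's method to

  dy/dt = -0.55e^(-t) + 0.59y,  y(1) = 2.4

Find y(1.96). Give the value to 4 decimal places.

Euler: y_{n+1} = y_n + h·f(t_n, y_n).
t=1.000000, y=2.400000: f=1.213666 → y ← 2.400000 + 0.32·1.213666 = 2.788373
t=1.320000, y=2.788373: f=1.498216 → y ← 2.788373 + 0.32·1.498216 = 3.267802
t=1.640000, y=3.267802: f=1.821314 → y ← 3.267802 + 0.32·1.821314 = 3.850623
y(1.96) ≈ 3.8506

3.8506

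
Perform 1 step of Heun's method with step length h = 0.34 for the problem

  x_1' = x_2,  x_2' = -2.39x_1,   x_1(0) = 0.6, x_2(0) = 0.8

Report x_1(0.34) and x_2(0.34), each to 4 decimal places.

Heun on (x_1,x_2): k1 = f(t_n, state_n); k2 = f(t_n + h, state_n + h·k1); state_{n+1} = state_n + (h/2)·(k1 + k2).
0.000000: (0.600000, 0.800000)
  k1 = (0.800000, -1.434000)
  predictor → (0.872000, 0.312440)
  k2 = (0.312440, -2.084080)
  → (0.789115, 0.201926)
(x_1(0.34), x_2(0.34)) ≈ (0.7891, 0.2019)

0.7891, 0.2019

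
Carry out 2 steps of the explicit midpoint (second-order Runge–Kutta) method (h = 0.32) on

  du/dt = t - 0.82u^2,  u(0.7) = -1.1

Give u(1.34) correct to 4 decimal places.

Midpoint: k1 = f(t_n, u_n); k2 = f(t_n + h/2, u_n + (h/2)·k1); u_{n+1} = u_n + h·k2.
t=0.700000, u=-1.100000:
  k1 = f(0.700000, -1.100000) = -0.292200
  k2 = f(0.860000, -1.146752) = -0.218333
  u ← -1.100000 + 0.32·(-0.218333) = -1.169867
t=1.020000, u=-1.169867:
  k1 = f(1.020000, -1.169867) = -0.102242
  k2 = f(1.180000, -1.186225) = 0.026153
  u ← -1.169867 + 0.32·0.026153 = -1.161498
u(1.34) ≈ -1.1615

-1.1615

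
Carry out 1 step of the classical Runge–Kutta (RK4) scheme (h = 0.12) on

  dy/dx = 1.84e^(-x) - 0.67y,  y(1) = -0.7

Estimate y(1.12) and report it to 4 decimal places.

-0.5724

RK4: k1 = f(x_n, y_n); k2 = f(x_n + h/2, y_n + (h/2)·k1); k3 = f(x_n + h/2, y_n + (h/2)·k2); k4 = f(x_n + h, y_n + h·k3); y_{n+1} = y_n + (h/6)·(k1 + 2k2 + 2k3 + k4).
x=1.000000, y=-0.700000:
  k1 = f(1.000000, -0.700000) = 1.145898
  k2 = f(1.060000, -0.631246) = 1.060414
  k3 = f(1.060000, -0.636375) = 1.063850
  k4 = f(1.120000, -0.572338) = 0.983821
  y ← -0.700000 + (0.12/6)·(k1 + 2k2 + 2k3 + k4) = -0.572435
y(1.12) ≈ -0.5724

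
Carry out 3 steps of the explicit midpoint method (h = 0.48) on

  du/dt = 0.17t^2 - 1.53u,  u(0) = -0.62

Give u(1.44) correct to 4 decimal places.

Midpoint: k1 = f(t_n, u_n); k2 = f(t_n + h/2, u_n + (h/2)·k1); u_{n+1} = u_n + h·k2.
t=0.000000, u=-0.620000:
  k1 = f(0.000000, -0.620000) = 0.948600
  k2 = f(0.240000, -0.392336) = 0.610066
  u ← -0.620000 + 0.48·0.610066 = -0.327168
t=0.480000, u=-0.327168:
  k1 = f(0.480000, -0.327168) = 0.539735
  k2 = f(0.720000, -0.197632) = 0.390505
  u ← -0.327168 + 0.48·0.390505 = -0.139726
t=0.960000, u=-0.139726:
  k1 = f(0.960000, -0.139726) = 0.370453
  k2 = f(1.200000, -0.050817) = 0.322551
  u ← -0.139726 + 0.48·0.322551 = 0.015098
u(1.44) ≈ 0.0151

0.0151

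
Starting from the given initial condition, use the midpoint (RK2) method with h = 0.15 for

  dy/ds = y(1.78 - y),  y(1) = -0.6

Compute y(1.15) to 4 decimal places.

-0.8638

Midpoint: k1 = f(s_n, y_n); k2 = f(s_n + h/2, y_n + (h/2)·k1); y_{n+1} = y_n + h·k2.
s=1.000000, y=-0.600000:
  k1 = f(1.000000, -0.600000) = -1.428000
  k2 = f(1.075000, -0.707100) = -1.758628
  y ← -0.600000 + 0.15·(-1.758628) = -0.863794
y(1.15) ≈ -0.8638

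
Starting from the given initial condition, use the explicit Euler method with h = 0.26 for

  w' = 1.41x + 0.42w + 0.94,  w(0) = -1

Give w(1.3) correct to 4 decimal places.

Euler: w_{n+1} = w_n + h·f(x_n, w_n).
x=0.000000, w=-1.000000: f=0.520000 → w ← -1.000000 + 0.26·0.520000 = -0.864800
x=0.260000, w=-0.864800: f=0.943384 → w ← -0.864800 + 0.26·0.943384 = -0.619520
x=0.520000, w=-0.619520: f=1.413002 → w ← -0.619520 + 0.26·1.413002 = -0.252140
x=0.780000, w=-0.252140: f=1.933901 → w ← -0.252140 + 0.26·1.933901 = 0.250675
x=1.040000, w=0.250675: f=2.511683 → w ← 0.250675 + 0.26·2.511683 = 0.903712
w(1.3) ≈ 0.9037

0.9037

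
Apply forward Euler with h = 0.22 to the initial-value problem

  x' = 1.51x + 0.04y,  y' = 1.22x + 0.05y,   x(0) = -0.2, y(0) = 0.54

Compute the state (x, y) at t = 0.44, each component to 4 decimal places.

Euler on (x,y): x_{n+1} = x_n + h·x', y_{n+1} = y_n + h·y'.
0.000000: (-0.200000, 0.540000); f=(-0.280400, -0.217000) → (-0.261688, 0.492260)
0.220000: (-0.261688, 0.492260); f=(-0.375458, -0.294646) → (-0.344289, 0.427438)
(x(0.44), y(0.44)) ≈ (-0.3443, 0.4274)

-0.3443, 0.4274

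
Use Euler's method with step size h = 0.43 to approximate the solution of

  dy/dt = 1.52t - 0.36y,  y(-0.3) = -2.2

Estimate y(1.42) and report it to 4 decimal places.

Euler: y_{n+1} = y_n + h·f(t_n, y_n).
t=-0.300000, y=-2.200000: f=0.336000 → y ← -2.200000 + 0.43·0.336000 = -2.055520
t=0.130000, y=-2.055520: f=0.937587 → y ← -2.055520 + 0.43·0.937587 = -1.652358
t=0.560000, y=-1.652358: f=1.446049 → y ← -1.652358 + 0.43·1.446049 = -1.030557
t=0.990000, y=-1.030557: f=1.875800 → y ← -1.030557 + 0.43·1.875800 = -0.223962
y(1.42) ≈ -0.2240

-0.2240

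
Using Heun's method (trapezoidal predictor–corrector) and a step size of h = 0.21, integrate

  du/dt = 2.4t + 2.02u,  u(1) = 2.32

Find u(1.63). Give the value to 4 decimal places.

Heun: k1 = f(t_n, u_n); k2 = f(t_n + h, u_n + h·k1); u_{n+1} = u_n + (h/2)·(k1 + k2).
t=1.000000, u=2.320000:
  k1 = f(1.000000, 2.320000) = 7.086400
  k2 = f(1.210000, 3.808144) = 10.596451
  u ← 2.320000 + (0.21/2)·(7.086400 + 10.596451) = 4.176699
t=1.210000, u=4.176699:
  k1 = f(1.210000, 4.176699) = 11.340933
  k2 = f(1.420000, 6.558295) = 16.655756
  u ← 4.176699 + (0.21/2)·(11.340933 + 16.655756) = 7.116352
t=1.420000, u=7.116352:
  k1 = f(1.420000, 7.116352) = 17.783030
  k2 = f(1.630000, 10.850788) = 25.830592
  u ← 7.116352 + (0.21/2)·(17.783030 + 25.830592) = 11.695782
u(1.63) ≈ 11.6958

11.6958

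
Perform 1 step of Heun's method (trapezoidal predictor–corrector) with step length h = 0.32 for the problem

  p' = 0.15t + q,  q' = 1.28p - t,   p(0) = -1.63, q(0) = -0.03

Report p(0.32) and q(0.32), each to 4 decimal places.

Heun on (p,q): k1 = f(t_n, state_n); k2 = f(t_n + h, state_n + h·k1); state_{n+1} = state_n + (h/2)·(k1 + k2).
0.000000: (-1.630000, -0.030000)
  k1 = (-0.030000, -2.086400)
  predictor → (-1.639600, -0.697648)
  k2 = (-0.649648, -2.418688)
  → (-1.738744, -0.750814)
(p(0.32), q(0.32)) ≈ (-1.7387, -0.7508)

-1.7387, -0.7508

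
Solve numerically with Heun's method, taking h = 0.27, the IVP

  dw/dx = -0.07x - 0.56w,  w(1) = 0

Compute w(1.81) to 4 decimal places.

-0.0656

Heun: k1 = f(x_n, w_n); k2 = f(x_n + h, w_n + h·k1); w_{n+1} = w_n + (h/2)·(k1 + k2).
x=1.000000, w=0.000000:
  k1 = f(1.000000, 0.000000) = -0.070000
  k2 = f(1.270000, -0.018900) = -0.078316
  w ← 0.000000 + (0.27/2)·(-0.070000 + (-0.078316)) = -0.020023
x=1.270000, w=-0.020023:
  k1 = f(1.270000, -0.020023) = -0.077687
  k2 = f(1.540000, -0.040998) = -0.084841
  w ← -0.020023 + (0.27/2)·(-0.077687 + (-0.084841)) = -0.041964
x=1.540000, w=-0.041964:
  k1 = f(1.540000, -0.041964) = -0.084300
  k2 = f(1.810000, -0.064725) = -0.090454
  w ← -0.041964 + (0.27/2)·(-0.084300 + (-0.090454)) = -0.065556
w(1.81) ≈ -0.0656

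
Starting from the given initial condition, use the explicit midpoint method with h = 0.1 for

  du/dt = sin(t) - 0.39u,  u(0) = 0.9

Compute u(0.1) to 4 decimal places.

0.8706

Midpoint: k1 = f(t_n, u_n); k2 = f(t_n + h/2, u_n + (h/2)·k1); u_{n+1} = u_n + h·k2.
t=0.000000, u=0.900000:
  k1 = f(0.000000, 0.900000) = -0.351000
  k2 = f(0.050000, 0.882450) = -0.294176
  u ← 0.900000 + 0.1·(-0.294176) = 0.870582
u(0.1) ≈ 0.8706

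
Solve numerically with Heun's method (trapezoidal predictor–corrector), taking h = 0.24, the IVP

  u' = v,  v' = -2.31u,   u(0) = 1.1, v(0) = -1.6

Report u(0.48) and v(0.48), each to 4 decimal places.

Heun on (u,v): k1 = f(x_n, state_n); k2 = f(x_n + h, state_n + h·k1); state_{n+1} = state_n + (h/2)·(k1 + k2).
0.000000: (1.100000, -1.600000)
  k1 = (-1.600000, -2.541000)
  predictor → (0.716000, -2.209840)
  k2 = (-2.209840, -1.653960)
  → (0.642819, -2.103395)
0.240000: (0.642819, -2.103395)
  k1 = (-2.103395, -1.484912)
  predictor → (0.138004, -2.459774)
  k2 = (-2.459774, -0.318790)
  → (0.095239, -2.319839)
(u(0.48), v(0.48)) ≈ (0.0952, -2.3198)

0.0952, -2.3198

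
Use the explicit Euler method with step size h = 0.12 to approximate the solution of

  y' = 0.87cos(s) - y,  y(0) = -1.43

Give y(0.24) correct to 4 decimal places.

-0.9119

Euler: y_{n+1} = y_n + h·f(s_n, y_n).
s=0.000000, y=-1.430000: f=2.300000 → y ← -1.430000 + 0.12·2.300000 = -1.154000
s=0.120000, y=-1.154000: f=2.017744 → y ← -1.154000 + 0.12·2.017744 = -0.911871
y(0.24) ≈ -0.9119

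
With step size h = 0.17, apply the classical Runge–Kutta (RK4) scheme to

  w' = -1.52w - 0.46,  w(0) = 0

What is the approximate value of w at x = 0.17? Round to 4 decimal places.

RK4: k1 = f(x_n, w_n); k2 = f(x_n + h/2, w_n + (h/2)·k1); k3 = f(x_n + h/2, w_n + (h/2)·k2); k4 = f(x_n + h, w_n + h·k3); w_{n+1} = w_n + (h/6)·(k1 + 2k2 + 2k3 + k4).
x=0.000000, w=0.000000:
  k1 = f(0.000000, 0.000000) = -0.460000
  k2 = f(0.085000, -0.039100) = -0.400568
  k3 = f(0.085000, -0.034048) = -0.408247
  k4 = f(0.170000, -0.069402) = -0.354509
  w ← 0.000000 + (0.17/6)·(k1 + 2k2 + 2k3 + k4) = -0.068911
w(0.17) ≈ -0.0689

-0.0689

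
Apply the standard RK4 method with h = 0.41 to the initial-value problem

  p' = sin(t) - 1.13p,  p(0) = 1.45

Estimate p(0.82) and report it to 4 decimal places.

RK4: k1 = f(t_n, p_n); k2 = f(t_n + h/2, p_n + (h/2)·k1); k3 = f(t_n + h/2, p_n + (h/2)·k2); k4 = f(t_n + h, p_n + h·k3); p_{n+1} = p_n + (h/6)·(k1 + 2k2 + 2k3 + k4).
t=0.000000, p=1.450000:
  k1 = f(0.000000, 1.450000) = -1.638500
  k2 = f(0.205000, 1.114108) = -1.055374
  k3 = f(0.205000, 1.233648) = -1.190455
  k4 = f(0.410000, 0.961913) = -0.688353
  p ← 1.450000 + (0.41/6)·(k1 + 2k2 + 2k3 + k4) = 0.984068
t=0.410000, p=0.984068:
  k1 = f(0.410000, 0.984068) = -0.713388
  k2 = f(0.615000, 0.837824) = -0.369782
  k3 = f(0.615000, 0.908263) = -0.449379
  k4 = f(0.820000, 0.799823) = -0.172654
  p ← 0.984068 + (0.41/6)·(k1 + 2k2 + 2k3 + k4) = 0.811570
p(0.82) ≈ 0.8116

0.8116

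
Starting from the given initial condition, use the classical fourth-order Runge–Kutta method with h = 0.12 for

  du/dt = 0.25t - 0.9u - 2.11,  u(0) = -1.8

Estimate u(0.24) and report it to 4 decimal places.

-1.8991

RK4: k1 = f(t_n, u_n); k2 = f(t_n + h/2, u_n + (h/2)·k1); k3 = f(t_n + h/2, u_n + (h/2)·k2); k4 = f(t_n + h, u_n + h·k3); u_{n+1} = u_n + (h/6)·(k1 + 2k2 + 2k3 + k4).
t=0.000000, u=-1.800000:
  k1 = f(0.000000, -1.800000) = -0.490000
  k2 = f(0.060000, -1.829400) = -0.448540
  k3 = f(0.060000, -1.826912) = -0.450779
  k4 = f(0.120000, -1.854093) = -0.411316
  u ← -1.800000 + (0.12/6)·(k1 + 2k2 + 2k3 + k4) = -1.853999
t=0.120000, u=-1.853999:
  k1 = f(0.120000, -1.853999) = -0.411401
  k2 = f(0.180000, -1.878683) = -0.374185
  k3 = f(0.180000, -1.876450) = -0.376195
  k4 = f(0.240000, -1.899142) = -0.340772
  u ← -1.853999 + (0.12/6)·(k1 + 2k2 + 2k3 + k4) = -1.899058
u(0.24) ≈ -1.8991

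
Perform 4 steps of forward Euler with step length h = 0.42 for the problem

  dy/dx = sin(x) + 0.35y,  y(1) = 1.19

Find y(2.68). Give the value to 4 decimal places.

Euler: y_{n+1} = y_n + h·f(x_n, y_n).
x=1.000000, y=1.190000: f=1.257971 → y ← 1.190000 + 0.42·1.257971 = 1.718348
x=1.420000, y=1.718348: f=1.590073 → y ← 1.718348 + 0.42·1.590073 = 2.386179
x=1.840000, y=2.386179: f=1.799146 → y ← 2.386179 + 0.42·1.799146 = 3.141820
x=2.260000, y=3.141820: f=1.871390 → y ← 3.141820 + 0.42·1.871390 = 3.927803
y(2.68) ≈ 3.9278

3.9278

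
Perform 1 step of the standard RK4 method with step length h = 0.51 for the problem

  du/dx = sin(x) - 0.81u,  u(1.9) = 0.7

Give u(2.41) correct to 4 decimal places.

0.8037

RK4: k1 = f(x_n, u_n); k2 = f(x_n + h/2, u_n + (h/2)·k1); k3 = f(x_n + h/2, u_n + (h/2)·k2); k4 = f(x_n + h, u_n + h·k3); u_{n+1} = u_n + (h/6)·(k1 + 2k2 + 2k3 + k4).
x=1.900000, u=0.700000:
  k1 = f(1.900000, 0.700000) = 0.379300
  k2 = f(2.155000, 0.796722) = 0.188807
  k3 = f(2.155000, 0.748146) = 0.228153
  k4 = f(2.410000, 0.816358) = 0.006805
  u ← 0.700000 + (0.51/6)·(k1 + 2k2 + 2k3 + k4) = 0.803702
u(2.41) ≈ 0.8037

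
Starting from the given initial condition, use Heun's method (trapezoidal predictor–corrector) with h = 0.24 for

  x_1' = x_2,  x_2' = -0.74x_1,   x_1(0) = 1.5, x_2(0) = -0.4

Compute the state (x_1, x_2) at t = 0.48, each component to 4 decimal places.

Heun on (x_1,x_2): k1 = f(t_n, state_n); k2 = f(t_n + h, state_n + h·k1); state_{n+1} = state_n + (h/2)·(k1 + k2).
0.000000: (1.500000, -0.400000)
  k1 = (-0.400000, -1.110000)
  predictor → (1.404000, -0.666400)
  k2 = (-0.666400, -1.038960)
  → (1.372032, -0.657875)
0.240000: (1.372032, -0.657875)
  k1 = (-0.657875, -1.015304)
  predictor → (1.214142, -0.901548)
  k2 = (-0.901548, -0.898465)
  → (1.184901, -0.887527)
(x_1(0.48), x_2(0.48)) ≈ (1.1849, -0.8875)

1.1849, -0.8875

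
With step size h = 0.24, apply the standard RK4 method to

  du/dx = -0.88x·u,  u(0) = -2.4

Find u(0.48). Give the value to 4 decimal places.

-2.1686

RK4: k1 = f(x_n, u_n); k2 = f(x_n + h/2, u_n + (h/2)·k1); k3 = f(x_n + h/2, u_n + (h/2)·k2); k4 = f(x_n + h, u_n + h·k3); u_{n+1} = u_n + (h/6)·(k1 + 2k2 + 2k3 + k4).
x=0.000000, u=-2.400000:
  k1 = f(0.000000, -2.400000) = 0.000000
  k2 = f(0.120000, -2.400000) = 0.253440
  k3 = f(0.120000, -2.369587) = 0.250228
  k4 = f(0.240000, -2.339945) = 0.494196
  u ← -2.400000 + (0.24/6)·(k1 + 2k2 + 2k3 + k4) = -2.339939
x=0.240000, u=-2.339939:
  k1 = f(0.240000, -2.339939) = 0.494195
  k2 = f(0.360000, -2.280635) = 0.722505
  k3 = f(0.360000, -2.253238) = 0.713826
  k4 = f(0.480000, -2.168620) = 0.916025
  u ← -2.339939 + (0.24/6)·(k1 + 2k2 + 2k3 + k4) = -2.168623
u(0.48) ≈ -2.1686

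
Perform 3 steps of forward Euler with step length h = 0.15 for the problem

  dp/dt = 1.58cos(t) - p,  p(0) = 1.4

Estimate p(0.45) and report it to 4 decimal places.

Euler: p_{n+1} = p_n + h·f(t_n, p_n).
t=0.000000, p=1.400000: f=0.180000 → p ← 1.400000 + 0.15·0.180000 = 1.427000
t=0.150000, p=1.427000: f=0.135258 → p ← 1.427000 + 0.15·0.135258 = 1.447289
t=0.300000, p=1.447289: f=0.062143 → p ← 1.447289 + 0.15·0.062143 = 1.456610
p(0.45) ≈ 1.4566

1.4566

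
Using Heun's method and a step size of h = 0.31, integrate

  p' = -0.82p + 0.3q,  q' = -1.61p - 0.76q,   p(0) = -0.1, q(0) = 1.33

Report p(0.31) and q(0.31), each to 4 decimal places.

0.0179, 1.0604

Heun on (p,q): k1 = f(x_n, state_n); k2 = f(x_n + h, state_n + h·k1); state_{n+1} = state_n + (h/2)·(k1 + k2).
0.000000: (-0.100000, 1.330000)
  k1 = (0.481000, -0.849800)
  predictor → (0.049110, 1.066562)
  k2 = (0.279698, -0.889654)
  → (0.017908, 1.060385)
(p(0.31), q(0.31)) ≈ (0.0179, 1.0604)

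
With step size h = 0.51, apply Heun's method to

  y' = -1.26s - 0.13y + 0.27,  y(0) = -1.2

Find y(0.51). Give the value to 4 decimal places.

-1.1538

Heun: k1 = f(s_n, y_n); k2 = f(s_n + h, y_n + h·k1); y_{n+1} = y_n + (h/2)·(k1 + k2).
s=0.000000, y=-1.200000:
  k1 = f(0.000000, -1.200000) = 0.426000
  k2 = f(0.510000, -0.982740) = -0.244844
  y ← -1.200000 + (0.51/2)·(0.426000 + (-0.244844)) = -1.153805
y(0.51) ≈ -1.1538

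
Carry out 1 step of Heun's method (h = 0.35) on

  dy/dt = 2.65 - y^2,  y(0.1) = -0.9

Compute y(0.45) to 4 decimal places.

Heun: k1 = f(t_n, y_n); k2 = f(t_n + h, y_n + h·k1); y_{n+1} = y_n + (h/2)·(k1 + k2).
t=0.100000, y=-0.900000:
  k1 = f(0.100000, -0.900000) = 1.840000
  k2 = f(0.450000, -0.256000) = 2.584464
  y ← -0.900000 + (0.35/2)·(1.840000 + 2.584464) = -0.125719
y(0.45) ≈ -0.1257

-0.1257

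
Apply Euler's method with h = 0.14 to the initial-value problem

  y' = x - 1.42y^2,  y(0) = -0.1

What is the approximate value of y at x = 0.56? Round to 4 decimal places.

0.0117

Euler: y_{n+1} = y_n + h·f(x_n, y_n).
x=0.000000, y=-0.100000: f=-0.014200 → y ← -0.100000 + 0.14·(-0.014200) = -0.101988
x=0.140000, y=-0.101988: f=0.125230 → y ← -0.101988 + 0.14·0.125230 = -0.084456
x=0.280000, y=-0.084456: f=0.269871 → y ← -0.084456 + 0.14·0.269871 = -0.046674
x=0.420000, y=-0.046674: f=0.416907 → y ← -0.046674 + 0.14·0.416907 = 0.011693
y(0.56) ≈ 0.0117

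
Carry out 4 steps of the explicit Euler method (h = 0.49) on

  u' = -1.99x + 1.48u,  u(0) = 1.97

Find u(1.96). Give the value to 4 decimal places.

12.9471

Euler: u_{n+1} = u_n + h·f(x_n, u_n).
x=0.000000, u=1.970000: f=2.915600 → u ← 1.970000 + 0.49·2.915600 = 3.398644
x=0.490000, u=3.398644: f=4.054893 → u ← 3.398644 + 0.49·4.054893 = 5.385542
x=0.980000, u=5.385542: f=6.020402 → u ← 5.385542 + 0.49·6.020402 = 8.335538
x=1.470000, u=8.335538: f=9.411297 → u ← 8.335538 + 0.49·9.411297 = 12.947074
u(1.96) ≈ 12.9471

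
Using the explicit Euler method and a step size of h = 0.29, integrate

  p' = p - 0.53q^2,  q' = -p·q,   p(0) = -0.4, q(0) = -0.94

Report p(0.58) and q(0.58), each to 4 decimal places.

Euler on (p,q): p_{n+1} = p_n + h·p', q_{n+1} = q_n + h·q'.
0.000000: (-0.400000, -0.940000); f=(-0.868308, -0.376000) → (-0.651809, -1.049040)
0.290000: (-0.651809, -1.049040); f=(-1.235066, -0.683774) → (-1.009979, -1.247334)
(p(0.58), q(0.58)) ≈ (-1.0100, -1.2473)

-1.0100, -1.2473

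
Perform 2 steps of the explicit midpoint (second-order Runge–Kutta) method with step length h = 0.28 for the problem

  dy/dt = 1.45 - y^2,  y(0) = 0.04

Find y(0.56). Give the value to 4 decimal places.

0.7324

Midpoint: k1 = f(t_n, y_n); k2 = f(t_n + h/2, y_n + (h/2)·k1); y_{n+1} = y_n + h·k2.
t=0.000000, y=0.040000:
  k1 = f(0.000000, 0.040000) = 1.448400
  k2 = f(0.140000, 0.242776) = 1.391060
  y ← 0.040000 + 0.28·1.391060 = 0.429497
t=0.280000, y=0.429497:
  k1 = f(0.280000, 0.429497) = 1.265533
  k2 = f(0.420000, 0.606671) = 1.081950
  y ← 0.429497 + 0.28·1.081950 = 0.732443
y(0.56) ≈ 0.7324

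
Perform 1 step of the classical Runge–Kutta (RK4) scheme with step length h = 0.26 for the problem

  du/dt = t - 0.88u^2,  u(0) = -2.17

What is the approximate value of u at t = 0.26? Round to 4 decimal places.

-4.2262

RK4: k1 = f(t_n, u_n); k2 = f(t_n + h/2, u_n + (h/2)·k1); k3 = f(t_n + h/2, u_n + (h/2)·k2); k4 = f(t_n + h, u_n + h·k3); u_{n+1} = u_n + (h/6)·(k1 + 2k2 + 2k3 + k4).
t=0.000000, u=-2.170000:
  k1 = f(0.000000, -2.170000) = -4.143832
  k2 = f(0.130000, -2.708698) = -6.326600
  k3 = f(0.130000, -2.992458) = -7.750228
  k4 = f(0.260000, -4.185059) = -15.152956
  u ← -2.170000 + (0.26/6)·(k1 + 2k2 + 2k3 + k4) = -4.226186
u(0.26) ≈ -4.2262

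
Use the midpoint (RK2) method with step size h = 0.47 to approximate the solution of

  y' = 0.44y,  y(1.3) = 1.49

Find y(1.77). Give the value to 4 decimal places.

1.8300

Midpoint: k1 = f(x_n, y_n); k2 = f(x_n + h/2, y_n + (h/2)·k1); y_{n+1} = y_n + h·k2.
x=1.300000, y=1.490000:
  k1 = f(1.300000, 1.490000) = 0.655600
  k2 = f(1.535000, 1.644066) = 0.723389
  y ← 1.490000 + 0.47·0.723389 = 1.829993
y(1.77) ≈ 1.8300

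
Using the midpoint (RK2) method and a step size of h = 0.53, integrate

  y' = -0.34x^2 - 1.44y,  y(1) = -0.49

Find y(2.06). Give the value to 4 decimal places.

-0.6722

Midpoint: k1 = f(x_n, y_n); k2 = f(x_n + h/2, y_n + (h/2)·k1); y_{n+1} = y_n + h·k2.
x=1.000000, y=-0.490000:
  k1 = f(1.000000, -0.490000) = 0.365600
  k2 = f(1.265000, -0.393116) = 0.022011
  y ← -0.490000 + 0.53·0.022011 = -0.478334
x=1.530000, y=-0.478334:
  k1 = f(1.530000, -0.478334) = -0.107104
  k2 = f(1.795000, -0.506717) = -0.365816
  y ← -0.478334 + 0.53·(-0.365816) = -0.672217
y(2.06) ≈ -0.6722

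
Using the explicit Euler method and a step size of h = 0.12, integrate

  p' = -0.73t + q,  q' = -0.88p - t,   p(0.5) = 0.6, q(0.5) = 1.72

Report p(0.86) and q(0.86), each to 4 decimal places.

Euler on (p,q): p_{n+1} = p_n + h·p', q_{n+1} = q_n + h·q'.
0.500000: (0.600000, 1.720000); f=(1.355000, -1.028000) → (0.762600, 1.596640)
0.620000: (0.762600, 1.596640); f=(1.144040, -1.291088) → (0.899885, 1.441709)
0.740000: (0.899885, 1.441709); f=(0.901509, -1.531899) → (1.008066, 1.257882)
(p(0.86), q(0.86)) ≈ (1.0081, 1.2579)

1.0081, 1.2579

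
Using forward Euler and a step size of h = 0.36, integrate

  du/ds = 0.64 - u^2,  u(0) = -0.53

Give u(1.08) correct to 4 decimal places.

Euler: u_{n+1} = u_n + h·f(s_n, u_n).
s=0.000000, u=-0.530000: f=0.359100 → u ← -0.530000 + 0.36·0.359100 = -0.400724
s=0.360000, u=-0.400724: f=0.479420 → u ← -0.400724 + 0.36·0.479420 = -0.228133
s=0.720000, u=-0.228133: f=0.587955 → u ← -0.228133 + 0.36·0.587955 = -0.016469
u(1.08) ≈ -0.0165

-0.0165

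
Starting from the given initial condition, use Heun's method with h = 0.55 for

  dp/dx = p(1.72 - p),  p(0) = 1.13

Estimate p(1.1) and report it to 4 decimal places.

1.5593

Heun: k1 = f(x_n, p_n); k2 = f(x_n + h, p_n + h·k1); p_{n+1} = p_n + (h/2)·(k1 + k2).
x=0.000000, p=1.130000:
  k1 = f(0.000000, 1.130000) = 0.666700
  k2 = f(0.550000, 1.496685) = 0.334232
  p ← 1.130000 + (0.55/2)·(0.666700 + 0.334232) = 1.405256
x=0.550000, p=1.405256:
  k1 = f(0.550000, 1.405256) = 0.442296
  k2 = f(1.100000, 1.648519) = 0.117838
  p ← 1.405256 + (0.55/2)·(0.442296 + 0.117838) = 1.559293
p(1.1) ≈ 1.5593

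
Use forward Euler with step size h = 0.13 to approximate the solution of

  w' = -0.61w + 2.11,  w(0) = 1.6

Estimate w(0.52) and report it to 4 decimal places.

Euler: w_{n+1} = w_n + h·f(t_n, w_n).
t=0.000000, w=1.600000: f=1.134000 → w ← 1.600000 + 0.13·1.134000 = 1.747420
t=0.130000, w=1.747420: f=1.044074 → w ← 1.747420 + 0.13·1.044074 = 1.883150
t=0.260000, w=1.883150: f=0.961279 → w ← 1.883150 + 0.13·0.961279 = 2.008116
t=0.390000, w=2.008116: f=0.885049 → w ← 2.008116 + 0.13·0.885049 = 2.123172
w(0.52) ≈ 2.1232

2.1232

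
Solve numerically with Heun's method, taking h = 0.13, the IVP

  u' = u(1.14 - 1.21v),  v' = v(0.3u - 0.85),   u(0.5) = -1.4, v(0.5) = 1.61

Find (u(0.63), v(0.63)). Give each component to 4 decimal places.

Heun on (u,v): k1 = f(s_n, state_n); k2 = f(s_n + h, state_n + h·k1); state_{n+1} = state_n + (h/2)·(k1 + k2).
0.500000: (-1.400000, 1.610000)
  k1 = (1.131340, -2.044700)
  predictor → (-1.252926, 1.344189)
  k2 = (0.609509, -1.647811)
  → (-1.286845, 1.369987)
(u(0.63), v(0.63)) ≈ (-1.2868, 1.3700)

-1.2868, 1.3700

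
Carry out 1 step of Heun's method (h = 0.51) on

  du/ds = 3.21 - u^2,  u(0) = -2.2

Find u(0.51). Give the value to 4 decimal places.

-4.1402

Heun: k1 = f(s_n, u_n); k2 = f(s_n + h, u_n + h·k1); u_{n+1} = u_n + (h/2)·(k1 + k2).
s=0.000000, u=-2.200000:
  k1 = f(0.000000, -2.200000) = -1.630000
  k2 = f(0.510000, -3.031300) = -5.978780
  u ← -2.200000 + (0.51/2)·(-1.630000 + (-5.978780)) = -4.140239
u(0.51) ≈ -4.1402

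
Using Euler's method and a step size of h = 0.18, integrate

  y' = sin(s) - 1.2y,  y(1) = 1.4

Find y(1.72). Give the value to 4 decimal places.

Euler: y_{n+1} = y_n + h·f(s_n, y_n).
s=1.000000, y=1.400000: f=-0.838529 → y ← 1.400000 + 0.18·(-0.838529) = 1.249065
s=1.180000, y=1.249065: f=-0.574272 → y ← 1.249065 + 0.18·(-0.574272) = 1.145696
s=1.360000, y=1.145696: f=-0.396970 → y ← 1.145696 + 0.18·(-0.396970) = 1.074241
s=1.540000, y=1.074241: f=-0.289564 → y ← 1.074241 + 0.18·(-0.289564) = 1.022120
y(1.72) ≈ 1.0221

1.0221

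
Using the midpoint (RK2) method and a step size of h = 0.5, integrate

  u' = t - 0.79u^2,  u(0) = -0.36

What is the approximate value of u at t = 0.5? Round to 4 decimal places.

Midpoint: k1 = f(t_n, u_n); k2 = f(t_n + h/2, u_n + (h/2)·k1); u_{n+1} = u_n + h·k2.
t=0.000000, u=-0.360000:
  k1 = f(0.000000, -0.360000) = -0.102384
  k2 = f(0.250000, -0.385596) = 0.132539
  u ← -0.360000 + 0.5·0.132539 = -0.293730
u(0.5) ≈ -0.2937

-0.2937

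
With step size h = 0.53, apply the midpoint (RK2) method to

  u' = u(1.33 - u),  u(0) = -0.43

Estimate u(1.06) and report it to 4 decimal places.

Midpoint: k1 = f(x_n, u_n); k2 = f(x_n + h/2, u_n + (h/2)·k1); u_{n+1} = u_n + h·k2.
x=0.000000, u=-0.430000:
  k1 = f(0.000000, -0.430000) = -0.756800
  k2 = f(0.265000, -0.630552) = -1.236230
  u ← -0.430000 + 0.53·(-1.236230) = -1.085202
x=0.530000, u=-1.085202:
  k1 = f(0.530000, -1.085202) = -2.620982
  k2 = f(0.795000, -1.779762) = -5.534636
  u ← -1.085202 + 0.53·(-5.534636) = -4.018559
u(1.06) ≈ -4.0186

-4.0186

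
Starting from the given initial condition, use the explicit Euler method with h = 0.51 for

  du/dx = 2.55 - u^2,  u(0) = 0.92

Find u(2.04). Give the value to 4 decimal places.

1.5449

Euler: u_{n+1} = u_n + h·f(x_n, u_n).
x=0.000000, u=0.920000: f=1.703600 → u ← 0.920000 + 0.51·1.703600 = 1.788836
x=0.510000, u=1.788836: f=-0.649934 → u ← 1.788836 + 0.51·(-0.649934) = 1.457370
x=1.020000, u=1.457370: f=0.426074 → u ← 1.457370 + 0.51·0.426074 = 1.674667
x=1.530000, u=1.674667: f=-0.254511 → u ← 1.674667 + 0.51·(-0.254511) = 1.544867
u(2.04) ≈ 1.5449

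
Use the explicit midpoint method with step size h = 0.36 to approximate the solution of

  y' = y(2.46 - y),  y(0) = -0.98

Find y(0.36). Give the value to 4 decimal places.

Midpoint: k1 = f(x_n, y_n); k2 = f(x_n + h/2, y_n + (h/2)·k1); y_{n+1} = y_n + h·k2.
x=0.000000, y=-0.980000:
  k1 = f(0.000000, -0.980000) = -3.371200
  k2 = f(0.180000, -1.586816) = -6.421552
  y ← -0.980000 + 0.36·(-6.421552) = -3.291759
y(0.36) ≈ -3.2918

-3.2918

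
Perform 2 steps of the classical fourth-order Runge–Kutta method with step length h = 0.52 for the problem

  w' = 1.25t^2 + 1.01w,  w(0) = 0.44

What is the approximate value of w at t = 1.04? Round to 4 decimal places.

RK4: k1 = f(t_n, w_n); k2 = f(t_n + h/2, w_n + (h/2)·k1); k3 = f(t_n + h/2, w_n + (h/2)·k2); k4 = f(t_n + h, w_n + h·k3); w_{n+1} = w_n + (h/6)·(k1 + 2k2 + 2k3 + k4).
t=0.000000, w=0.440000:
  k1 = f(0.000000, 0.440000) = 0.444400
  k2 = f(0.260000, 0.555544) = 0.645599
  k3 = f(0.260000, 0.607856) = 0.698434
  k4 = f(0.520000, 0.803186) = 1.149218
  w ← 0.440000 + (0.52/6)·(k1 + 2k2 + 2k3 + k4) = 0.811079
t=0.520000, w=0.811079:
  k1 = f(0.520000, 0.811079) = 1.157190
  k2 = f(0.780000, 1.111949) = 1.883568
  k3 = f(0.780000, 1.300807) = 2.074315
  k4 = f(1.040000, 1.889723) = 3.260621
  w ← 0.811079 + (0.52/6)·(k1 + 2k2 + 2k3 + k4) = 1.879989
w(1.04) ≈ 1.8800

1.8800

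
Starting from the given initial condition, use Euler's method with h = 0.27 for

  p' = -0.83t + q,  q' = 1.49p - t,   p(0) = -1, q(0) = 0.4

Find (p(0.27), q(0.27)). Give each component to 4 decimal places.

Euler on (p,q): p_{n+1} = p_n + h·p', q_{n+1} = q_n + h·q'.
0.000000: (-1.000000, 0.400000); f=(0.400000, -1.490000) → (-0.892000, -0.002300)
(p(0.27), q(0.27)) ≈ (-0.8920, -0.0023)

-0.8920, -0.0023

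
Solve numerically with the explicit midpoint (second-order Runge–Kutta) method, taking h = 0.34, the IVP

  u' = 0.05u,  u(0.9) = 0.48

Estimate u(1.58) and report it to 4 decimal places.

0.4966

Midpoint: k1 = f(t_n, u_n); k2 = f(t_n + h/2, u_n + (h/2)·k1); u_{n+1} = u_n + h·k2.
t=0.900000, u=0.480000:
  k1 = f(0.900000, 0.480000) = 0.024000
  k2 = f(1.070000, 0.484080) = 0.024204
  u ← 0.480000 + 0.34·0.024204 = 0.488229
t=1.240000, u=0.488229:
  k1 = f(1.240000, 0.488229) = 0.024411
  k2 = f(1.410000, 0.492379) = 0.024619
  u ← 0.488229 + 0.34·0.024619 = 0.496600
u(1.58) ≈ 0.4966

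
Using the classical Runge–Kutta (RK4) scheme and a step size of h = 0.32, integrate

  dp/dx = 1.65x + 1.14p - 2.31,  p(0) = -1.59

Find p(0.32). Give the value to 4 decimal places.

-3.0861

RK4: k1 = f(x_n, p_n); k2 = f(x_n + h/2, p_n + (h/2)·k1); k3 = f(x_n + h/2, p_n + (h/2)·k2); k4 = f(x_n + h, p_n + h·k3); p_{n+1} = p_n + (h/6)·(k1 + 2k2 + 2k3 + k4).
x=0.000000, p=-1.590000:
  k1 = f(0.000000, -1.590000) = -4.122600
  k2 = f(0.160000, -2.249616) = -4.610562
  k3 = f(0.160000, -2.327690) = -4.699567
  k4 = f(0.320000, -3.093861) = -5.309002
  p ← -1.590000 + (0.32/6)·(k1 + 2k2 + 2k3 + k4) = -3.086099
p(0.32) ≈ -3.0861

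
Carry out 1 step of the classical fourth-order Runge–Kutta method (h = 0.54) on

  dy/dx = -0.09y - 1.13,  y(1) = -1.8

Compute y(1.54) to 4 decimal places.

RK4: k1 = f(x_n, y_n); k2 = f(x_n + h/2, y_n + (h/2)·k1); k3 = f(x_n + h/2, y_n + (h/2)·k2); k4 = f(x_n + h, y_n + h·k3); y_{n+1} = y_n + (h/6)·(k1 + 2k2 + 2k3 + k4).
x=1.000000, y=-1.800000:
  k1 = f(1.000000, -1.800000) = -0.968000
  k2 = f(1.270000, -2.061360) = -0.944478
  k3 = f(1.270000, -2.055009) = -0.945049
  k4 = f(1.540000, -2.310327) = -0.922071
  y ← -1.800000 + (0.54/6)·(k1 + 2k2 + 2k3 + k4) = -2.310221
y(1.54) ≈ -2.3102

-2.3102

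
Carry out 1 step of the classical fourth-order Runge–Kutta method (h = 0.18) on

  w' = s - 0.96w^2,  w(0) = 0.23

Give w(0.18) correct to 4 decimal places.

0.2370

RK4: k1 = f(s_n, w_n); k2 = f(s_n + h/2, w_n + (h/2)·k1); k3 = f(s_n + h/2, w_n + (h/2)·k2); k4 = f(s_n + h, w_n + h·k3); w_{n+1} = w_n + (h/6)·(k1 + 2k2 + 2k3 + k4).
s=0.000000, w=0.230000:
  k1 = f(0.000000, 0.230000) = -0.050784
  k2 = f(0.090000, 0.225429) = 0.041214
  k3 = f(0.090000, 0.233709) = 0.037565
  k4 = f(0.180000, 0.236762) = 0.126186
  w ← 0.230000 + (0.18/6)·(k1 + 2k2 + 2k3 + k4) = 0.236989
w(0.18) ≈ 0.2370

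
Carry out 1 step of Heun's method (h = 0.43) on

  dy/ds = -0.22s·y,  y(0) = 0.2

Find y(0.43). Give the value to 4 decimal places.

0.1959

Heun: k1 = f(s_n, y_n); k2 = f(s_n + h, y_n + h·k1); y_{n+1} = y_n + (h/2)·(k1 + k2).
s=0.000000, y=0.200000:
  k1 = f(0.000000, 0.200000) = 0.000000
  k2 = f(0.430000, 0.200000) = -0.018920
  y ← 0.200000 + (0.43/2)·(0.000000 + (-0.018920)) = 0.195932
y(0.43) ≈ 0.1959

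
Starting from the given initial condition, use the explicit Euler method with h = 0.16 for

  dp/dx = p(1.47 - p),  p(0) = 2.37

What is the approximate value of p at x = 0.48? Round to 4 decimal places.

1.7358

Euler: p_{n+1} = p_n + h·f(x_n, p_n).
x=0.000000, p=2.370000: f=-2.133000 → p ← 2.370000 + 0.16·(-2.133000) = 2.028720
x=0.160000, p=2.028720: f=-1.133486 → p ← 2.028720 + 0.16·(-1.133486) = 1.847362
x=0.320000, p=1.847362: f=-0.697125 → p ← 1.847362 + 0.16·(-0.697125) = 1.735822
p(0.48) ≈ 1.7358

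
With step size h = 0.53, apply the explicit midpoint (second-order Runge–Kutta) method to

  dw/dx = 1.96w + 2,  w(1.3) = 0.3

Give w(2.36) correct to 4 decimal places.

Midpoint: k1 = f(x_n, w_n); k2 = f(x_n + h/2, w_n + (h/2)·k1); w_{n+1} = w_n + h·k2.
x=1.300000, w=0.300000:
  k1 = f(1.300000, 0.300000) = 2.588000
  k2 = f(1.565000, 0.985820) = 3.932207
  w ← 0.300000 + 0.53·3.932207 = 2.384070
x=1.830000, w=2.384070:
  k1 = f(1.830000, 2.384070) = 6.672777
  k2 = f(2.095000, 4.152356) = 10.138617
  w ← 2.384070 + 0.53·10.138617 = 7.757537
w(2.36) ≈ 7.7575

7.7575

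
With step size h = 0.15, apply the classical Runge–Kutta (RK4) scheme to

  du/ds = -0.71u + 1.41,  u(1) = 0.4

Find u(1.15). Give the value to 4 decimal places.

0.5602

RK4: k1 = f(s_n, u_n); k2 = f(s_n + h/2, u_n + (h/2)·k1); k3 = f(s_n + h/2, u_n + (h/2)·k2); k4 = f(s_n + h, u_n + h·k3); u_{n+1} = u_n + (h/6)·(k1 + 2k2 + 2k3 + k4).
s=1.000000, u=0.400000:
  k1 = f(1.000000, 0.400000) = 1.126000
  k2 = f(1.075000, 0.484450) = 1.066040
  k3 = f(1.075000, 0.479953) = 1.069233
  k4 = f(1.150000, 0.560385) = 1.012127
  u ← 0.400000 + (0.15/6)·(k1 + 2k2 + 2k3 + k4) = 0.560217
u(1.15) ≈ 0.5602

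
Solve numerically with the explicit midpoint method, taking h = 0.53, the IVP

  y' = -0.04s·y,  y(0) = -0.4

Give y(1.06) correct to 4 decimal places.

-0.3911

Midpoint: k1 = f(s_n, y_n); k2 = f(s_n + h/2, y_n + (h/2)·k1); y_{n+1} = y_n + h·k2.
s=0.000000, y=-0.400000:
  k1 = f(0.000000, -0.400000) = 0.000000
  k2 = f(0.265000, -0.400000) = 0.004240
  y ← -0.400000 + 0.53·0.004240 = -0.397753
s=0.530000, y=-0.397753:
  k1 = f(0.530000, -0.397753) = 0.008432
  k2 = f(0.795000, -0.395518) = 0.012577
  y ← -0.397753 + 0.53·0.012577 = -0.391087
y(1.06) ≈ -0.3911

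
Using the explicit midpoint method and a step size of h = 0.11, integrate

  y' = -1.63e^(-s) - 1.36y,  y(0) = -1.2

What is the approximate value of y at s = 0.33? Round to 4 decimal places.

Midpoint: k1 = f(s_n, y_n); k2 = f(s_n + h/2, y_n + (h/2)·k1); y_{n+1} = y_n + h·k2.
s=0.000000, y=-1.200000:
  k1 = f(0.000000, -1.200000) = 0.002000
  k2 = f(0.055000, -1.199890) = 0.089080
  y ← -1.200000 + 0.11·0.089080 = -1.190201
s=0.110000, y=-1.190201:
  k1 = f(0.110000, -1.190201) = 0.158464
  k2 = f(0.165000, -1.181486) = 0.224754
  y ← -1.190201 + 0.11·0.224754 = -1.165478
s=0.220000, y=-1.165478:
  k1 = f(0.220000, -1.165478) = 0.276945
  k2 = f(0.275000, -1.150246) = 0.326232
  y ← -1.165478 + 0.11·0.326232 = -1.129593
y(0.33) ≈ -1.1296

-1.1296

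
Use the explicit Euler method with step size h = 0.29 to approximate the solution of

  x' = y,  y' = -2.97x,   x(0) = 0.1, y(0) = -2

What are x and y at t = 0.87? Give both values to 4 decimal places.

Euler on (x,y): x_{n+1} = x_n + h·x', y_{n+1} = y_n + h·y'.
0.000000: (0.100000, -2.000000); f=(-2.000000, -0.297000) → (-0.480000, -2.086130)
0.290000: (-0.480000, -2.086130); f=(-2.086130, 1.425600) → (-1.084978, -1.672706)
0.580000: (-1.084978, -1.672706); f=(-1.672706, 3.222384) → (-1.570062, -0.738215)
(x(0.87), y(0.87)) ≈ (-1.5701, -0.7382)

-1.5701, -0.7382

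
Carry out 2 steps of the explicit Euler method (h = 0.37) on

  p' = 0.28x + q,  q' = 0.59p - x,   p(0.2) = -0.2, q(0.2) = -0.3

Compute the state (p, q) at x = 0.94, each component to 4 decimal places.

Euler on (p,q): p_{n+1} = p_n + h·p', q_{n+1} = q_n + h·q'.
0.200000: (-0.200000, -0.300000); f=(-0.244000, -0.318000) → (-0.290280, -0.417660)
0.570000: (-0.290280, -0.417660); f=(-0.258060, -0.741265) → (-0.385762, -0.691928)
(p(0.94), q(0.94)) ≈ (-0.3858, -0.6919)

-0.3858, -0.6919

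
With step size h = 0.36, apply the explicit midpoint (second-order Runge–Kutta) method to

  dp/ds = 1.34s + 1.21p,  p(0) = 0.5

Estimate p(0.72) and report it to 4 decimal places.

Midpoint: k1 = f(s_n, p_n); k2 = f(s_n + h/2, p_n + (h/2)·k1); p_{n+1} = p_n + h·k2.
s=0.000000, p=0.500000:
  k1 = f(0.000000, 0.500000) = 0.605000
  k2 = f(0.180000, 0.608900) = 0.977969
  p ← 0.500000 + 0.36·0.977969 = 0.852069
s=0.360000, p=0.852069:
  k1 = f(0.360000, 0.852069) = 1.513403
  k2 = f(0.540000, 1.124481) = 2.084223
  p ← 0.852069 + 0.36·2.084223 = 1.602389
p(0.72) ≈ 1.6024

1.6024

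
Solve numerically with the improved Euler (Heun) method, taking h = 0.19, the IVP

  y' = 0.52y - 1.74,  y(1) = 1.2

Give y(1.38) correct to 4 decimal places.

0.7319

Heun: k1 = f(x_n, y_n); k2 = f(x_n + h, y_n + h·k1); y_{n+1} = y_n + (h/2)·(k1 + k2).
x=1.000000, y=1.200000:
  k1 = f(1.000000, 1.200000) = -1.116000
  k2 = f(1.190000, 0.987960) = -1.226261
  y ← 1.200000 + (0.19/2)·(-1.116000 + (-1.226261)) = 0.977485
x=1.190000, y=0.977485:
  k1 = f(1.190000, 0.977485) = -1.231708
  k2 = f(1.380000, 0.743461) = -1.353400
  y ← 0.977485 + (0.19/2)·(-1.231708 + (-1.353400)) = 0.731900
y(1.38) ≈ 0.7319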